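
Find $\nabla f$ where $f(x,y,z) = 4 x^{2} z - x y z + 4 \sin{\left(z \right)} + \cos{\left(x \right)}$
(8*x*z - y*z - sin(x), -x*z, 4*x**2 - x*y + 4*cos(z))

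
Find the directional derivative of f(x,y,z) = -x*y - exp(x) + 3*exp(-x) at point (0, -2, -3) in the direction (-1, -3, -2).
sqrt(14)/7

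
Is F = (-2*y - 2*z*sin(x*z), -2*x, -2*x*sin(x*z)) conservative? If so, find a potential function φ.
Yes, F is conservative. φ = -2*x*y + 2*cos(x*z)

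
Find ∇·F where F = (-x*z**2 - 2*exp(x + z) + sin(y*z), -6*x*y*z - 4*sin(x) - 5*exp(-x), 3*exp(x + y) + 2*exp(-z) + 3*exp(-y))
-6*x*z - z**2 - 2*exp(x + z) - 2*exp(-z)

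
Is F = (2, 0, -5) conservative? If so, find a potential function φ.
Yes, F is conservative. φ = 2*x - 5*z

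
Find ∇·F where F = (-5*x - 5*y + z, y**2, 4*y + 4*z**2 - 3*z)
2*y + 8*z - 8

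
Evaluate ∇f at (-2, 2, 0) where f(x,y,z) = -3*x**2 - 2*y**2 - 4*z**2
(12, -8, 0)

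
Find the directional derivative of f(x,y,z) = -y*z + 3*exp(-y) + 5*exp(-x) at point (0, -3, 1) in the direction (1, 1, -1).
sqrt(3)*(-exp(3) - 3)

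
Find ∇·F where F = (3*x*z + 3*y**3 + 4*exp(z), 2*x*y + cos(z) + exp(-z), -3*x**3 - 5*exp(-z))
2*x + 3*z + 5*exp(-z)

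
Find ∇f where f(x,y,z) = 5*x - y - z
(5, -1, -1)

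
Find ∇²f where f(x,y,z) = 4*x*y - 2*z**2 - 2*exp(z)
-2*exp(z) - 4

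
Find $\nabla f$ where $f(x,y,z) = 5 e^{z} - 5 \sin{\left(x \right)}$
(-5*cos(x), 0, 5*exp(z))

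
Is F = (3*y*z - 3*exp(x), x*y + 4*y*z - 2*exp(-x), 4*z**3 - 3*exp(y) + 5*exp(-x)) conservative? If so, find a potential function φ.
No, ∇×F = (-4*y - 3*exp(y), 3*y + 5*exp(-x), y - 3*z + 2*exp(-x)) ≠ 0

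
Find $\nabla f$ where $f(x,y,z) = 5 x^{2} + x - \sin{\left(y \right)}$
(10*x + 1, -cos(y), 0)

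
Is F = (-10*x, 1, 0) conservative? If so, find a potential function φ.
Yes, F is conservative. φ = -5*x**2 + y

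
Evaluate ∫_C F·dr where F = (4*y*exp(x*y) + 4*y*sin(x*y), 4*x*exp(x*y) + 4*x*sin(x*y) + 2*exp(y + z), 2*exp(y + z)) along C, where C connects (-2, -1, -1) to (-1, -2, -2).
2*(1 - exp(2))*exp(-4)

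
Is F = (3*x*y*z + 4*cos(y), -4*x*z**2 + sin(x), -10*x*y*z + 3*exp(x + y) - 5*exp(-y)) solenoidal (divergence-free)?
No, ∇·F = y*(-10*x + 3*z)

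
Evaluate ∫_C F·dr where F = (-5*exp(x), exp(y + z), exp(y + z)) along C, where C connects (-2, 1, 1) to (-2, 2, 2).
-exp(2) + exp(4)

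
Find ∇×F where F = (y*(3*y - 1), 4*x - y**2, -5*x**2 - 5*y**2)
(-10*y, 10*x, 5 - 6*y)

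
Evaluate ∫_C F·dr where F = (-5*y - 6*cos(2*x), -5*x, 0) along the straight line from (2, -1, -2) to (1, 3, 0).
-25 - 3*sin(2) + 3*sin(4)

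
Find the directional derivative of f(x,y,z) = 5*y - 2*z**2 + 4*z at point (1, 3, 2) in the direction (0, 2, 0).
5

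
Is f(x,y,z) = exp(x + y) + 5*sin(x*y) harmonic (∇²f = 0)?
No, ∇²f = -5*x**2*sin(x*y) - 5*y**2*sin(x*y) + 2*exp(x + y)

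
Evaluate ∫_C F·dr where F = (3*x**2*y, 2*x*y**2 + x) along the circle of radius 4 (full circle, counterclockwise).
-48*pi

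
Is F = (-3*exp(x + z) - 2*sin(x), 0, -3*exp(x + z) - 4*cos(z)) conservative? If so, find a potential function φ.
Yes, F is conservative. φ = -3*exp(x + z) - 4*sin(z) + 2*cos(x)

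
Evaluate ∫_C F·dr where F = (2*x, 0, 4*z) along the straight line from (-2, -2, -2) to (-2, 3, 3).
10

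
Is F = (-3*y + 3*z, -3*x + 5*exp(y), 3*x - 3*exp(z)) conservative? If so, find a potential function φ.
Yes, F is conservative. φ = -3*x*y + 3*x*z + 5*exp(y) - 3*exp(z)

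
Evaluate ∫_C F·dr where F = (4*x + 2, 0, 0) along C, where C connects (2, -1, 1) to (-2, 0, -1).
-8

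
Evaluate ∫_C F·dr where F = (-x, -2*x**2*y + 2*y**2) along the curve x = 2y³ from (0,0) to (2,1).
-7/3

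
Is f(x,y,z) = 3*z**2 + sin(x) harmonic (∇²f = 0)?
No, ∇²f = 6 - sin(x)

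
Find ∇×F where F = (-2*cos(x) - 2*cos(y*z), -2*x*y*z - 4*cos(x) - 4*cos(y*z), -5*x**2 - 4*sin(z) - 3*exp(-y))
(2*x*y - 4*y*sin(y*z) + 3*exp(-y), 10*x + 2*y*sin(y*z), -2*y*z - 2*z*sin(y*z) + 4*sin(x))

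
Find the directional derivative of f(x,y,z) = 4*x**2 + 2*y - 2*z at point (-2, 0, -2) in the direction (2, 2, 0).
-7*sqrt(2)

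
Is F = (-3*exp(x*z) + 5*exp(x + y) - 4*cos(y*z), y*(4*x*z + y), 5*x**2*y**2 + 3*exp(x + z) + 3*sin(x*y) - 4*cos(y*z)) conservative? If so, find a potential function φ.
No, ∇×F = (10*x**2*y - 4*x*y + 3*x*cos(x*y) + 4*z*sin(y*z), -10*x*y**2 - 3*x*exp(x*z) + 4*y*sin(y*z) - 3*y*cos(x*y) - 3*exp(x + z), 4*y*z - 4*z*sin(y*z) - 5*exp(x + y)) ≠ 0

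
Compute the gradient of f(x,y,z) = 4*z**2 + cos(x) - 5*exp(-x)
(-sin(x) + 5*exp(-x), 0, 8*z)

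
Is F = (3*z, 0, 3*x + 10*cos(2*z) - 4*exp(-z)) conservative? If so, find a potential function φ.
Yes, F is conservative. φ = 3*x*z + 5*sin(2*z) + 4*exp(-z)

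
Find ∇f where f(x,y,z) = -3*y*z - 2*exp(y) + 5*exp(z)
(0, -3*z - 2*exp(y), -3*y + 5*exp(z))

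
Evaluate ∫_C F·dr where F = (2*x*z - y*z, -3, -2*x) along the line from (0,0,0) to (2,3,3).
-13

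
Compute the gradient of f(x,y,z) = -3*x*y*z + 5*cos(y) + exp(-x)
(-3*y*z - exp(-x), -3*x*z - 5*sin(y), -3*x*y)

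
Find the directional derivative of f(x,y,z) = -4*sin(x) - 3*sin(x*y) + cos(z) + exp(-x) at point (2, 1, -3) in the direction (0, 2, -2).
-sqrt(2)*(6*cos(2) + sin(3))/2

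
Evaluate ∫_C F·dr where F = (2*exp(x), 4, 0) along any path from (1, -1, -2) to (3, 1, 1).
-2*E + 8 + 2*exp(3)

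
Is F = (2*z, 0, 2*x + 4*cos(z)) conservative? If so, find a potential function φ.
Yes, F is conservative. φ = 2*x*z + 4*sin(z)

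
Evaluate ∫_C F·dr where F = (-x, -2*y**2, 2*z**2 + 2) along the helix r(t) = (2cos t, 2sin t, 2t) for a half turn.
4*pi + 16*pi**3/3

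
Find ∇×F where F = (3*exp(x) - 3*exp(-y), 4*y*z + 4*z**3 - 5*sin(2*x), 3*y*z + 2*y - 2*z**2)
(-4*y - 12*z**2 + 3*z + 2, 0, -10*cos(2*x) - 3*exp(-y))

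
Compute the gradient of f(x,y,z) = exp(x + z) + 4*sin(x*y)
(4*y*cos(x*y) + exp(x + z), 4*x*cos(x*y), exp(x + z))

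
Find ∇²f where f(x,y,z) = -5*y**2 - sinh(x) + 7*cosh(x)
-sinh(x) + 7*cosh(x) - 10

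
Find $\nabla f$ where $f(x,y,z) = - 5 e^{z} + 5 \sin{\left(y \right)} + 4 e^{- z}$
(0, 5*cos(y), -sinh(z) - 9*cosh(z))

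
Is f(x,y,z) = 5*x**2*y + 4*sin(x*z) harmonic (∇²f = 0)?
No, ∇²f = -4*x**2*sin(x*z) + 10*y - 4*z**2*sin(x*z)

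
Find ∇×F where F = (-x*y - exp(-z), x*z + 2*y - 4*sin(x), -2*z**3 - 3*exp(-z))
(-x, exp(-z), x + z - 4*cos(x))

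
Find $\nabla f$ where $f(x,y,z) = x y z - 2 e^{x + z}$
(y*z - 2*exp(x + z), x*z, x*y - 2*exp(x + z))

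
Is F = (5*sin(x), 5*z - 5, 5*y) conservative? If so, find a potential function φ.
Yes, F is conservative. φ = 5*y*z - 5*y - 5*cos(x)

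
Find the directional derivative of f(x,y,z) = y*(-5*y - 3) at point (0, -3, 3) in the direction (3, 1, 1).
27*sqrt(11)/11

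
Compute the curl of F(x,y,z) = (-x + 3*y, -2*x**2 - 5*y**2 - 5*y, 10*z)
(0, 0, -4*x - 3)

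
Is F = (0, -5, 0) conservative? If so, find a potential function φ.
Yes, F is conservative. φ = -5*y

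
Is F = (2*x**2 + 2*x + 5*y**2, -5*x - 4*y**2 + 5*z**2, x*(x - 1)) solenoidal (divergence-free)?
No, ∇·F = 4*x - 8*y + 2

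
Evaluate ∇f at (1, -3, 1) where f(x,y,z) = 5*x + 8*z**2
(5, 0, 16)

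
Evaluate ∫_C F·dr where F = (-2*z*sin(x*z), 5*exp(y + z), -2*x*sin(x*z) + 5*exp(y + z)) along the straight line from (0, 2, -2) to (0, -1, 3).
-5 + 5*exp(2)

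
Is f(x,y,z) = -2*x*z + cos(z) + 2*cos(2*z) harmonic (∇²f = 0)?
No, ∇²f = -cos(z) - 8*cos(2*z)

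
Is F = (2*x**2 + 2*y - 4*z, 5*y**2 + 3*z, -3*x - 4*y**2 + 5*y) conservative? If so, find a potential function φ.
No, ∇×F = (2 - 8*y, -1, -2) ≠ 0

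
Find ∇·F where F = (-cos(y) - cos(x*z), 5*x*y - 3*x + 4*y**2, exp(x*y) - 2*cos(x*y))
5*x + 8*y + z*sin(x*z)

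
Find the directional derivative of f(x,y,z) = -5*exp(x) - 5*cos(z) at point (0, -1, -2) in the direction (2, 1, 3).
-5*sqrt(14)*(2 + 3*sin(2))/14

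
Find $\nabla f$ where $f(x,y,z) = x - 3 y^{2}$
(1, -6*y, 0)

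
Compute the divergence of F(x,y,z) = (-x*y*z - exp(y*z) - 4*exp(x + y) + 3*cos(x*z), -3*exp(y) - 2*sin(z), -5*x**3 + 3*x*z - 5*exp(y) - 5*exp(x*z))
-5*x*exp(x*z) + 3*x - y*z - 3*z*sin(x*z) - 3*exp(y) - 4*exp(x + y)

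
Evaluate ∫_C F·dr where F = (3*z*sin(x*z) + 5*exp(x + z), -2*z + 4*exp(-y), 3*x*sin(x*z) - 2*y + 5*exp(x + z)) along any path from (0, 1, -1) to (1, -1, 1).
-4*E - 3*cos(1) - exp(-1) + 3 + 5*exp(2)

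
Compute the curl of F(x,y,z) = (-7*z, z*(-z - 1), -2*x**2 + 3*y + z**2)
(2*z + 4, 4*x - 7, 0)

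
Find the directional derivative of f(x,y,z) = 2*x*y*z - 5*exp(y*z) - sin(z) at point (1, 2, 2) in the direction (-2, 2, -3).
sqrt(17)*(-20 + 3*cos(2) + 10*exp(4))/17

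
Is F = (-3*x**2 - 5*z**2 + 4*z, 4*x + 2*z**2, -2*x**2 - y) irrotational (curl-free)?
No, ∇×F = (-4*z - 1, 4*x - 10*z + 4, 4)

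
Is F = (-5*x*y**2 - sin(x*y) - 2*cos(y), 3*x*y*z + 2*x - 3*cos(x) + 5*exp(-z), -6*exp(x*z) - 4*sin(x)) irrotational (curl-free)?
No, ∇×F = (-3*x*y + 5*exp(-z), 6*z*exp(x*z) + 4*cos(x), 10*x*y + x*cos(x*y) + 3*y*z + 3*sin(x) - 2*sin(y) + 2)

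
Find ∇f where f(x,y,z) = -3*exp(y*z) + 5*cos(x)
(-5*sin(x), -3*z*exp(y*z), -3*y*exp(y*z))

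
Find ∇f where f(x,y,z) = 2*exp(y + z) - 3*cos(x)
(3*sin(x), 2*exp(y + z), 2*exp(y + z))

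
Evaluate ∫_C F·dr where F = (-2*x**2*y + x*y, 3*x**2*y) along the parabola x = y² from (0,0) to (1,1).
23/70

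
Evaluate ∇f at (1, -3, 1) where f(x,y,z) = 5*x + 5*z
(5, 0, 5)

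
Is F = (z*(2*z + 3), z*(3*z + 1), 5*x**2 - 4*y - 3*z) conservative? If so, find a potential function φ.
No, ∇×F = (-6*z - 5, -10*x + 4*z + 3, 0) ≠ 0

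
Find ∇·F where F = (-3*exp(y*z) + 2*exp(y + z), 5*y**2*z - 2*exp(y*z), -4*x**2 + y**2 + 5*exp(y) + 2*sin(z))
10*y*z - 2*z*exp(y*z) + 2*cos(z)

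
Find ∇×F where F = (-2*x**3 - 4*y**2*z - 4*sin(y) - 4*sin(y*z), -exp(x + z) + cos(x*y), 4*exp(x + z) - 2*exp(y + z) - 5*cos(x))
(exp(x + z) - 2*exp(y + z), -4*y**2 - 4*y*cos(y*z) - 4*exp(x + z) - 5*sin(x), 8*y*z - y*sin(x*y) + 4*z*cos(y*z) - exp(x + z) + 4*cos(y))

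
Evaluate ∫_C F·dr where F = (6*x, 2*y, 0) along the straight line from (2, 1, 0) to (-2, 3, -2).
8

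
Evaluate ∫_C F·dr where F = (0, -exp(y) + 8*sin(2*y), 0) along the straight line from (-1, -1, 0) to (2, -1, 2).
0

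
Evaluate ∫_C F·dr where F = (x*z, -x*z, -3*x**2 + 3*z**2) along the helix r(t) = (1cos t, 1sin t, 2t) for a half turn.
pi*(-5 - pi + 16*pi**2)/2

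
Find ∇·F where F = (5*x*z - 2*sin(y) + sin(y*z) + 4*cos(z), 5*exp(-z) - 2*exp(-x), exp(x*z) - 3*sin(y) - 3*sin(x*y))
x*exp(x*z) + 5*z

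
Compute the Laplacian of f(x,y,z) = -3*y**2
-6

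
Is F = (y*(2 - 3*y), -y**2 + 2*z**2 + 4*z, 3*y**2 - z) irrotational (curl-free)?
No, ∇×F = (6*y - 4*z - 4, 0, 6*y - 2)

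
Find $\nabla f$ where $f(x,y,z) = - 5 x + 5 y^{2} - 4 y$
(-5, 10*y - 4, 0)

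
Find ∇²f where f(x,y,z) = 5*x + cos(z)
-cos(z)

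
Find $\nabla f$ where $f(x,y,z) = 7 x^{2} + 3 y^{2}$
(14*x, 6*y, 0)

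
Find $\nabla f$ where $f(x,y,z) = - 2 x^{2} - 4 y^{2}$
(-4*x, -8*y, 0)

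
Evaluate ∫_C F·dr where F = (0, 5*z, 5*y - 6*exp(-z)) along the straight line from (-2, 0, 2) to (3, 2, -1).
-10 - 6*exp(-2) + 6*E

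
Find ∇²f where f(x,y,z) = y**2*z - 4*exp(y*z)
-4*y**2*exp(y*z) - 4*z**2*exp(y*z) + 2*z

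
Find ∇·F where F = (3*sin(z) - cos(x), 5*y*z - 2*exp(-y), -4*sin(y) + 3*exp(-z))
5*z + sin(x) - 3*exp(-z) + 2*exp(-y)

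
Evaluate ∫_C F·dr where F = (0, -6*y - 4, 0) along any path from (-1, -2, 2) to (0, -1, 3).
5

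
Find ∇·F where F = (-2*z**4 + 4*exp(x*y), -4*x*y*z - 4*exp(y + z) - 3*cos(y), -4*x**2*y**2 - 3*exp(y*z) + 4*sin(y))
-4*x*z + 4*y*exp(x*y) - 3*y*exp(y*z) - 4*exp(y + z) + 3*sin(y)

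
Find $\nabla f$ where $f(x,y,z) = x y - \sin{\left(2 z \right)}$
(y, x, -2*cos(2*z))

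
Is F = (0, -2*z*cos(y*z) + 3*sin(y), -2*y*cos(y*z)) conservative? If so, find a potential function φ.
Yes, F is conservative. φ = -2*sin(y*z) - 3*cos(y)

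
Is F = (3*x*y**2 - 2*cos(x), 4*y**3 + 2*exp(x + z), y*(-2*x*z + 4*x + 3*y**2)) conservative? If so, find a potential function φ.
No, ∇×F = (-2*x*z + 4*x + 9*y**2 - 2*exp(x + z), 2*y*(z - 2), -6*x*y + 2*exp(x + z)) ≠ 0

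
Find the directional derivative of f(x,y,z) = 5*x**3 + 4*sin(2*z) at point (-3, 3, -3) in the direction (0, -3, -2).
-16*sqrt(13)*cos(6)/13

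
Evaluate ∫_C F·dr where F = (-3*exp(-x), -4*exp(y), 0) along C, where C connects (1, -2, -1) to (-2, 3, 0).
((3 - 4*E)*exp(4) - 3*E + 4)*exp(-2)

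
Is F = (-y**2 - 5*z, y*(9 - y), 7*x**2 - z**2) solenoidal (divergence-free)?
No, ∇·F = -2*y - 2*z + 9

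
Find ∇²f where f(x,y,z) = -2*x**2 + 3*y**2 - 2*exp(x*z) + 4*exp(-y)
-2*x**2*exp(x*z) - 2*z**2*exp(x*z) + 2 + 4*exp(-y)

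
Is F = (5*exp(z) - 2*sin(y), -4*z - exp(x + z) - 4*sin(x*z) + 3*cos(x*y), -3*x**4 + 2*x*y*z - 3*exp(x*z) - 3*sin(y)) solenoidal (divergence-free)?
No, ∇·F = x*(2*y - 3*exp(x*z) - 3*sin(x*y))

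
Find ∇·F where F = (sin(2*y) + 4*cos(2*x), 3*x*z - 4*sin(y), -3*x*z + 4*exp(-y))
-3*x - 8*sin(2*x) - 4*cos(y)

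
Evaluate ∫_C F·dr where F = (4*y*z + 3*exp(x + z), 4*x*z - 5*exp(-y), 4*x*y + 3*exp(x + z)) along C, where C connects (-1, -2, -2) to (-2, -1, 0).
-5*exp(2) - 3*exp(-3) + 3*exp(-2) + 5*E + 16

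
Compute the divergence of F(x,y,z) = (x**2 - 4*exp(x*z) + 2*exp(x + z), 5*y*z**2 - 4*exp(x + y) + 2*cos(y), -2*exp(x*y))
2*x + 5*z**2 - 4*z*exp(x*z) - 4*exp(x + y) + 2*exp(x + z) - 2*sin(y)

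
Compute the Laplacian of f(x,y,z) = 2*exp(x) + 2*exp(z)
2*exp(x) + 2*exp(z)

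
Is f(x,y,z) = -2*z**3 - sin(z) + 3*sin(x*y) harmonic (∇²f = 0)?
No, ∇²f = -3*x**2*sin(x*y) - 3*y**2*sin(x*y) - 12*z + sin(z)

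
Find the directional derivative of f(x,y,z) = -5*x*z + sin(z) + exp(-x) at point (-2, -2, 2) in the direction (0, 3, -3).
-sqrt(2)*(cos(2) + 10)/2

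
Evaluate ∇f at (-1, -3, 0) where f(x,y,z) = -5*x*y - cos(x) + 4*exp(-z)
(15 - sin(1), 5, -4)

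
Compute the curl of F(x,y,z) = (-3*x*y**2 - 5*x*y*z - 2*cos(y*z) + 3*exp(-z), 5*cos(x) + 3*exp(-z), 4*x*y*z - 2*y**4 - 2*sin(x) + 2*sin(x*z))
(4*x*z - 8*y**3 + 3*exp(-z), -5*x*y - 4*y*z + 2*y*sin(y*z) - 2*z*cos(x*z) + 2*cos(x) - 3*exp(-z), 6*x*y + 5*x*z - 2*z*sin(y*z) - 5*sin(x))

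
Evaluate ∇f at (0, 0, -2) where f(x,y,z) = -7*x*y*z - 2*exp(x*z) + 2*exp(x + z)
(2*exp(-2) + 4, 0, 2*exp(-2))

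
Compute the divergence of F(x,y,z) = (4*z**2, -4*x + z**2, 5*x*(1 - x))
0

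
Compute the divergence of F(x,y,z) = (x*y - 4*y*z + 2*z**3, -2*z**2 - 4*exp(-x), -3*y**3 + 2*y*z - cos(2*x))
3*y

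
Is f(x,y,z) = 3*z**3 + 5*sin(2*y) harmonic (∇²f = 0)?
No, ∇²f = 18*z - 20*sin(2*y)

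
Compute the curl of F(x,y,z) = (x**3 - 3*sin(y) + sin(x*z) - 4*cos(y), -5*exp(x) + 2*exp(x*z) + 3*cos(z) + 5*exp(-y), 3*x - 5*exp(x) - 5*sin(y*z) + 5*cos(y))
(-2*x*exp(x*z) - 5*z*cos(y*z) - 5*sin(y) + 3*sin(z), x*cos(x*z) + 5*exp(x) - 3, 2*z*exp(x*z) - 5*exp(x) - 4*sin(y) + 3*cos(y))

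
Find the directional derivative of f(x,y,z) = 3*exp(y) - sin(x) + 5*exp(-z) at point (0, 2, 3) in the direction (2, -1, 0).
sqrt(5)*(-3*exp(2) - 2)/5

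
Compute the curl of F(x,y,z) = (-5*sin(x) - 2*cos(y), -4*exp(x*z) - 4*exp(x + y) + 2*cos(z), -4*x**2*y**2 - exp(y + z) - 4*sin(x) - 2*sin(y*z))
(-8*x**2*y + 4*x*exp(x*z) - 2*z*cos(y*z) - exp(y + z) + 2*sin(z), 8*x*y**2 + 4*cos(x), -4*z*exp(x*z) - 4*exp(x + y) - 2*sin(y))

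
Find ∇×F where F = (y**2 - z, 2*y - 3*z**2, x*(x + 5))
(6*z, -2*x - 6, -2*y)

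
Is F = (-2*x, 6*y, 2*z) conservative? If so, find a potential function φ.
Yes, F is conservative. φ = -x**2 + 3*y**2 + z**2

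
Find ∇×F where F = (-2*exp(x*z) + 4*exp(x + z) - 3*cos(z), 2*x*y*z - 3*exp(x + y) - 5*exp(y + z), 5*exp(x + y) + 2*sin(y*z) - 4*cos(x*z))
(-2*x*y + 2*z*cos(y*z) + 5*exp(x + y) + 5*exp(y + z), -2*x*exp(x*z) - 4*z*sin(x*z) - 5*exp(x + y) + 4*exp(x + z) + 3*sin(z), 2*y*z - 3*exp(x + y))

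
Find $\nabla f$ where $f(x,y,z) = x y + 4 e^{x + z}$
(y + 4*exp(x + z), x, 4*exp(x + z))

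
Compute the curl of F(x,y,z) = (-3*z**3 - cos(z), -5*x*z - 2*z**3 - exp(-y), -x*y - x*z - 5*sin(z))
(4*x + 6*z**2, y - 9*z**2 + z + sin(z), -5*z)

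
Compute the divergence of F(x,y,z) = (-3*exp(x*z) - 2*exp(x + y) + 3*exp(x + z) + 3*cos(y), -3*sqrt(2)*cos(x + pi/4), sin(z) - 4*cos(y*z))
4*y*sin(y*z) - 3*z*exp(x*z) - 2*exp(x + y) + 3*exp(x + z) + cos(z)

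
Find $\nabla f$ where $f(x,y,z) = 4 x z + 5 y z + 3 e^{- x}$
(4*z - 3*exp(-x), 5*z, 4*x + 5*y)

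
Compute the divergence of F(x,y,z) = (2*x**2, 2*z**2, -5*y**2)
4*x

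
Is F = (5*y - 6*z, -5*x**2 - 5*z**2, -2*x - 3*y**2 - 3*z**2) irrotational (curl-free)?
No, ∇×F = (-6*y + 10*z, -4, -10*x - 5)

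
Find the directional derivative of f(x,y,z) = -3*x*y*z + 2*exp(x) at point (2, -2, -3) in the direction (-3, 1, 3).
6*sqrt(19)*(18 - exp(2))/19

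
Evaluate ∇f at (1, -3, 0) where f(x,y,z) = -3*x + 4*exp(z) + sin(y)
(-3, cos(3), 4)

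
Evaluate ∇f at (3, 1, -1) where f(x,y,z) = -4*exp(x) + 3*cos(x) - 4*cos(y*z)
(-4*exp(3) - 3*sin(3), 4*sin(1), -4*sin(1))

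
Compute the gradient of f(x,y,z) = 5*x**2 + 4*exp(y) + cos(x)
(10*x - sin(x), 4*exp(y), 0)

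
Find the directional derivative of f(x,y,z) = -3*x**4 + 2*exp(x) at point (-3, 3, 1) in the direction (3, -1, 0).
3*sqrt(10)*(1 + 162*exp(3))*exp(-3)/5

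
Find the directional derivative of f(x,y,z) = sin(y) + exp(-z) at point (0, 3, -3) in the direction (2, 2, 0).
sqrt(2)*cos(3)/2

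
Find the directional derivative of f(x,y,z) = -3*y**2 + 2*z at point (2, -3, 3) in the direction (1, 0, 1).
sqrt(2)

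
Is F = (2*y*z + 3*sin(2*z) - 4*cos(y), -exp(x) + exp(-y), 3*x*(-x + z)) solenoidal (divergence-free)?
No, ∇·F = 3*x - exp(-y)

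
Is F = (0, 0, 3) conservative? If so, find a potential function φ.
Yes, F is conservative. φ = 3*z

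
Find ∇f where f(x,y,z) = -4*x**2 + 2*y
(-8*x, 2, 0)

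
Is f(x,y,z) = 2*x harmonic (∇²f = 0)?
Yes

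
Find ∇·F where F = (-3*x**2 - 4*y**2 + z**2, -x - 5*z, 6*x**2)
-6*x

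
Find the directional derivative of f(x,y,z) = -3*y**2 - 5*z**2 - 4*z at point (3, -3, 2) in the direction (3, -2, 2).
-84*sqrt(17)/17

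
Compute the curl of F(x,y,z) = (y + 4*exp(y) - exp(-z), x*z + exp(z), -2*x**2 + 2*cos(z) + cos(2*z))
(-x - exp(z), 4*x + exp(-z), z - 4*exp(y) - 1)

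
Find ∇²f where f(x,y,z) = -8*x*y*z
0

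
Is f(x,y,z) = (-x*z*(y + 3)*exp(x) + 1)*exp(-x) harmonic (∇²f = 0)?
No, ∇²f = exp(-x)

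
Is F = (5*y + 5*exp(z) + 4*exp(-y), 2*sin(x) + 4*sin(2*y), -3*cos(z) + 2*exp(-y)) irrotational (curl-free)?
No, ∇×F = (-2*exp(-y), 5*exp(z), 2*cos(x) - 5 + 4*exp(-y))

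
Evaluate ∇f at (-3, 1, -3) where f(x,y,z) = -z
(0, 0, -1)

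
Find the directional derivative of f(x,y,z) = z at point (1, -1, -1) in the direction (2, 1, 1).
sqrt(6)/6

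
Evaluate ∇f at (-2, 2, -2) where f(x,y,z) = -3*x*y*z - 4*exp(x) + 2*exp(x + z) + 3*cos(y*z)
(-4*exp(-2) + 2*exp(-4) + 12, -12 - 6*sin(4), 6*sin(4) + 2*exp(-4) + 12)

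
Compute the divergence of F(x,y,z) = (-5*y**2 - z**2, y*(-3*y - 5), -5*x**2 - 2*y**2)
-6*y - 5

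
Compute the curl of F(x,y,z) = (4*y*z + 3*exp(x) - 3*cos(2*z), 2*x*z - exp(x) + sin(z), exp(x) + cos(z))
(-2*x - cos(z), 4*y - exp(x) + 6*sin(2*z), -2*z - exp(x))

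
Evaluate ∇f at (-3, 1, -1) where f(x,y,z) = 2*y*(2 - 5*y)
(0, -16, 0)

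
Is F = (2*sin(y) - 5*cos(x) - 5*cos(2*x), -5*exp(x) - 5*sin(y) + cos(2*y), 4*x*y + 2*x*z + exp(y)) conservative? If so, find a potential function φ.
No, ∇×F = (4*x + exp(y), -4*y - 2*z, -5*exp(x) - 2*cos(y)) ≠ 0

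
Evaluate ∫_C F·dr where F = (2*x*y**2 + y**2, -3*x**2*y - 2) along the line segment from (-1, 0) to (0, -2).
11/3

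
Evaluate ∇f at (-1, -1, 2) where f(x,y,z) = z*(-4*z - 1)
(0, 0, -17)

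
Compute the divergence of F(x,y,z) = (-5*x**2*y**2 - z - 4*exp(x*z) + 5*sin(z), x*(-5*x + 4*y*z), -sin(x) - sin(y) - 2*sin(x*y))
-10*x*y**2 + 4*x*z - 4*z*exp(x*z)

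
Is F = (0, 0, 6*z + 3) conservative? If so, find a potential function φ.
Yes, F is conservative. φ = 3*z*(z + 1)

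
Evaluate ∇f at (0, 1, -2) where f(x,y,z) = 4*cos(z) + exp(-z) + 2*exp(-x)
(-2, 0, -exp(2) + 4*sin(2))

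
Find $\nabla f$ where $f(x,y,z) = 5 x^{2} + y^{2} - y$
(10*x, 2*y - 1, 0)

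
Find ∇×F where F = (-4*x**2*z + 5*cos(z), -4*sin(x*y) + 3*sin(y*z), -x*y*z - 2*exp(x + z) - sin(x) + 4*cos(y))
(-x*z - 3*y*cos(y*z) - 4*sin(y), -4*x**2 + y*z + 2*exp(x + z) - 5*sin(z) + cos(x), -4*y*cos(x*y))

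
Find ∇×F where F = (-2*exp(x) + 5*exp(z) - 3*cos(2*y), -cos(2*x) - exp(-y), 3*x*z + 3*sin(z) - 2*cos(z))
(0, -3*z + 5*exp(z), 2*sin(2*x) - 6*sin(2*y))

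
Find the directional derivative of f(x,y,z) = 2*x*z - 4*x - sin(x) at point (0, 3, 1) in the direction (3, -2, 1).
-9*sqrt(14)/14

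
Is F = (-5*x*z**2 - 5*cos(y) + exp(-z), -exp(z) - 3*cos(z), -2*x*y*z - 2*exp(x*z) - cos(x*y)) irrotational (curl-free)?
No, ∇×F = (-2*x*z + x*sin(x*y) + exp(z) - 3*sin(z), -10*x*z + 2*y*z - y*sin(x*y) + 2*z*exp(x*z) - exp(-z), -5*sin(y))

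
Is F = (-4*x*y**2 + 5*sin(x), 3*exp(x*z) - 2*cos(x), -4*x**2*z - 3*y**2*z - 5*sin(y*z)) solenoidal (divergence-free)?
No, ∇·F = -4*x**2 - 7*y**2 - 5*y*cos(y*z) + 5*cos(x)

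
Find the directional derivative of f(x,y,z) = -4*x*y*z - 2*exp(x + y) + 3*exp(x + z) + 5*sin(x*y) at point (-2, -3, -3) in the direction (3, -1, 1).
sqrt(11)*(-108*exp(5) - 35*exp(5)*cos(6) + 8)*exp(-5)/11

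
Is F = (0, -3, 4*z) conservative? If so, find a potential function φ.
Yes, F is conservative. φ = -3*y + 2*z**2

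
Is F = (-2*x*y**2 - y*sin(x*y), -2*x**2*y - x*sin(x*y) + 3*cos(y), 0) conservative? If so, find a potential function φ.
Yes, F is conservative. φ = -x**2*y**2 + 3*sin(y) + cos(x*y)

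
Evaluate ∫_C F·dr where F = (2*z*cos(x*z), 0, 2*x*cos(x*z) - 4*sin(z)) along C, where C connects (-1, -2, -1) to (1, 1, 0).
-4*cos(1) - 2*sin(1) + 4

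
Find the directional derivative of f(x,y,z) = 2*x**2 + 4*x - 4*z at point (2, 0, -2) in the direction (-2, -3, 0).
-24*sqrt(13)/13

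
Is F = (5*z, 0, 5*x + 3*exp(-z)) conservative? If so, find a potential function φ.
Yes, F is conservative. φ = 5*x*z - 3*exp(-z)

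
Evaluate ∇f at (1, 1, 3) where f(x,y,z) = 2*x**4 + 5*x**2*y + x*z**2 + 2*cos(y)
(27, 5 - 2*sin(1), 6)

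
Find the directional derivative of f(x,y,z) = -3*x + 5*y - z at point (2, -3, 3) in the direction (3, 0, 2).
-11*sqrt(13)/13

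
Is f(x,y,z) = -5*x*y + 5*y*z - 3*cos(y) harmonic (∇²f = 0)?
No, ∇²f = 3*cos(y)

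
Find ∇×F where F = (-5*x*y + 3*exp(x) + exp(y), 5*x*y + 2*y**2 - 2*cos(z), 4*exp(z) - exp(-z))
(-2*sin(z), 0, 5*x + 5*y - exp(y))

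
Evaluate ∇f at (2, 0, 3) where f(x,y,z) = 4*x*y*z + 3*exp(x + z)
(3*exp(5), 24, 3*exp(5))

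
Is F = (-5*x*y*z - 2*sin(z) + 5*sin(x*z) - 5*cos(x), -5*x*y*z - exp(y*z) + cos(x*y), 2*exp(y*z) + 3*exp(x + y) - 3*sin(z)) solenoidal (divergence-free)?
No, ∇·F = -5*x*z - x*sin(x*y) - 5*y*z + 2*y*exp(y*z) - z*exp(y*z) + 5*z*cos(x*z) + 5*sin(x) - 3*cos(z)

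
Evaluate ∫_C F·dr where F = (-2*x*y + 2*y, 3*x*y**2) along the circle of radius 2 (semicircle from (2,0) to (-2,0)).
2*pi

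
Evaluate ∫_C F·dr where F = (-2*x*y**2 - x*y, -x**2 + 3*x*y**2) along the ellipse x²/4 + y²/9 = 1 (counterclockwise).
81*pi/2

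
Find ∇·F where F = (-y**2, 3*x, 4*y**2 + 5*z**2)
10*z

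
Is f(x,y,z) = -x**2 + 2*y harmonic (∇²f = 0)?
No, ∇²f = -2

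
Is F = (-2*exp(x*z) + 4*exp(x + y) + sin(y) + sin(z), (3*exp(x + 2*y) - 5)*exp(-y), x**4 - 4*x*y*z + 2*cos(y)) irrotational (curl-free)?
No, ∇×F = (-4*x*z - 2*sin(y), -4*x**3 - 2*x*exp(x*z) + 4*y*z + cos(z), -exp(x + y) - cos(y))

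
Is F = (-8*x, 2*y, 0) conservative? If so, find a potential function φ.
Yes, F is conservative. φ = -4*x**2 + y**2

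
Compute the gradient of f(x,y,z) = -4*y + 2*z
(0, -4, 2)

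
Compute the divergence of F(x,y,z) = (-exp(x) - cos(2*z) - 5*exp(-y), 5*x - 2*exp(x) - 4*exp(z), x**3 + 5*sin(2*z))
-exp(x) + 10*cos(2*z)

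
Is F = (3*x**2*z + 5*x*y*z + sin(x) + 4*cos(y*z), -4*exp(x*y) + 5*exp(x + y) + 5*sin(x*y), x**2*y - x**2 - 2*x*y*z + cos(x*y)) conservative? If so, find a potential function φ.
No, ∇×F = (x*(x - 2*z - sin(x*y)), 3*x**2 + 3*x*y + 2*x + 2*y*z + y*sin(x*y) - 4*y*sin(y*z), -5*x*z - 4*y*exp(x*y) + 5*y*cos(x*y) + 4*z*sin(y*z) + 5*exp(x + y)) ≠ 0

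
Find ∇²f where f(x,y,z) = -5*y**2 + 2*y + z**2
-8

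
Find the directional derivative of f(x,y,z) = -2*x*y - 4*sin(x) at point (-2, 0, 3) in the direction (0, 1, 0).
4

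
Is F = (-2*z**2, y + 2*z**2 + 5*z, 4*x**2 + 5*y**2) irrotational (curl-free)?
No, ∇×F = (10*y - 4*z - 5, -8*x - 4*z, 0)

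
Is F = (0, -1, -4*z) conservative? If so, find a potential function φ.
Yes, F is conservative. φ = -y - 2*z**2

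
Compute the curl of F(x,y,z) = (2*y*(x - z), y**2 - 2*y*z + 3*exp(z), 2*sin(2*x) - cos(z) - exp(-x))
(2*y - 3*exp(z), -2*y - 4*cos(2*x) - exp(-x), -2*x + 2*z)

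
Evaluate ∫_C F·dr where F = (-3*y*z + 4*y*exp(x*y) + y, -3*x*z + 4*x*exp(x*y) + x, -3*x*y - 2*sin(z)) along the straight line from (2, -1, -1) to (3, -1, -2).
-13 - 2*cos(1) + 2*cos(2) - 4*exp(-2) + 4*exp(-3)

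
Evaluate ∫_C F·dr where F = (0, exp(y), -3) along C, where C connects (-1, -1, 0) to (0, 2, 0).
-(1 - exp(3))*exp(-1)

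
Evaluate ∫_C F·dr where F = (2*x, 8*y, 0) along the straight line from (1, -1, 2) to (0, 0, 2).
-5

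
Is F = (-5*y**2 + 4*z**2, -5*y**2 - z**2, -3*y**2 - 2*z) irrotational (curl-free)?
No, ∇×F = (-6*y + 2*z, 8*z, 10*y)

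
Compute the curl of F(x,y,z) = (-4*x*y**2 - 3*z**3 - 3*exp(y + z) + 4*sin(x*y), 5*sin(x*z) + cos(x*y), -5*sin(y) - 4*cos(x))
(-5*x*cos(x*z) - 5*cos(y), -9*z**2 - 3*exp(y + z) - 4*sin(x), 8*x*y - 4*x*cos(x*y) - y*sin(x*y) + 5*z*cos(x*z) + 3*exp(y + z))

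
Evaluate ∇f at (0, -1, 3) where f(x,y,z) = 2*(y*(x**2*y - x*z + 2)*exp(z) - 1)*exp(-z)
(6, 4, 2*exp(-3))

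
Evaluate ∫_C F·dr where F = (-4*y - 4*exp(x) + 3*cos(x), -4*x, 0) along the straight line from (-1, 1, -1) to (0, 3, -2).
-8 + 4*exp(-1) + 3*sin(1)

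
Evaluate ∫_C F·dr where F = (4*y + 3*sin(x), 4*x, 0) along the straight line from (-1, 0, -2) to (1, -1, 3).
-4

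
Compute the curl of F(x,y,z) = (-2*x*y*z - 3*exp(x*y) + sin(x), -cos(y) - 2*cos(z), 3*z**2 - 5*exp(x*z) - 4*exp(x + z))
(-2*sin(z), -2*x*y + 5*z*exp(x*z) + 4*exp(x + z), x*(2*z + 3*exp(x*y)))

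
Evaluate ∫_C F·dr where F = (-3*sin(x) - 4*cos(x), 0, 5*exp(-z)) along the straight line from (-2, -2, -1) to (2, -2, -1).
-8*sin(2)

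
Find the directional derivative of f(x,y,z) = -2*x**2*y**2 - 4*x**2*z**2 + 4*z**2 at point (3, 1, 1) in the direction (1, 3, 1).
-208*sqrt(11)/11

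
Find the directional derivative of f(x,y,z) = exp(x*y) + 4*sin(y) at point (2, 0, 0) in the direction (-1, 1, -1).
2*sqrt(3)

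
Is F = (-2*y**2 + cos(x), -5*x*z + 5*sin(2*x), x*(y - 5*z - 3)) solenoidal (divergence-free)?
No, ∇·F = -5*x - sin(x)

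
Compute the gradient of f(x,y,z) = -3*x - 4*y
(-3, -4, 0)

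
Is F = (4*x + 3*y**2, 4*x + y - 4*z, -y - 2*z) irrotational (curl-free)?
No, ∇×F = (3, 0, 4 - 6*y)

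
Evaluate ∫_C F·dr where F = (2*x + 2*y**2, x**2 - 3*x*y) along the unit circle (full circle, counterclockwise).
0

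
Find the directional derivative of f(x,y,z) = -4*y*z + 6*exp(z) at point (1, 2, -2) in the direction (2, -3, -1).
sqrt(14)*(-8*exp(2) - 3)*exp(-2)/7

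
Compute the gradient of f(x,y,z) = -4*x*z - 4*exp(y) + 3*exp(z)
(-4*z, -4*exp(y), -4*x + 3*exp(z))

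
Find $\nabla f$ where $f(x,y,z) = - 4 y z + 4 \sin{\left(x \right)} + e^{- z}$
(4*cos(x), -4*z, -4*y - exp(-z))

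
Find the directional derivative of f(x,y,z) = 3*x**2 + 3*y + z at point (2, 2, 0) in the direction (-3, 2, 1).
-29*sqrt(14)/14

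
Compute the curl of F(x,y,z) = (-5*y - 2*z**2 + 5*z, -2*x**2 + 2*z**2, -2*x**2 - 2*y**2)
(-4*y - 4*z, 4*x - 4*z + 5, 5 - 4*x)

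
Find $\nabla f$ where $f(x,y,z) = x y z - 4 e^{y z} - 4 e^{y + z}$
(y*z, x*z - 4*z*exp(y*z) - 4*exp(y + z), x*y - 4*y*exp(y*z) - 4*exp(y + z))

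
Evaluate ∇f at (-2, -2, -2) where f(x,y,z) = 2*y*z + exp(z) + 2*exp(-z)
(0, -4, -2*exp(2) - 4 + exp(-2))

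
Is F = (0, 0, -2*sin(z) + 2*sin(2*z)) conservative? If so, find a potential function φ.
Yes, F is conservative. φ = 2*cos(z) - cos(2*z)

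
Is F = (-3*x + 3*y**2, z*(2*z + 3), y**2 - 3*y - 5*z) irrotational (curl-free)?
No, ∇×F = (2*y - 4*z - 6, 0, -6*y)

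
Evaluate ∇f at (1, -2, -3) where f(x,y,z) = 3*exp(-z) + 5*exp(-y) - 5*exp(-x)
(5*exp(-1), -5*exp(2), -3*exp(3))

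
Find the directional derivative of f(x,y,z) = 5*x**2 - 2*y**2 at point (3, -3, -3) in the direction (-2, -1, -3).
-36*sqrt(14)/7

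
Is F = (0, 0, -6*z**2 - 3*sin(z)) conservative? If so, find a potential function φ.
Yes, F is conservative. φ = -2*z**3 + 3*cos(z)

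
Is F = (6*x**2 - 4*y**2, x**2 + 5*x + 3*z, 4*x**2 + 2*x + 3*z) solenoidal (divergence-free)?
No, ∇·F = 12*x + 3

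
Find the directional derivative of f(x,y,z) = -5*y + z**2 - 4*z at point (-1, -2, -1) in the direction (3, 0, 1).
-3*sqrt(10)/5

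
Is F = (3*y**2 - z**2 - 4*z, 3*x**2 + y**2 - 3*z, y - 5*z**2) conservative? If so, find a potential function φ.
No, ∇×F = (4, -2*z - 4, 6*x - 6*y) ≠ 0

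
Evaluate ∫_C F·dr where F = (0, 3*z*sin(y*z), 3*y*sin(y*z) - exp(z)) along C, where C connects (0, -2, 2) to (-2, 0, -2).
-3 + 3*cos(4) + 2*sinh(2)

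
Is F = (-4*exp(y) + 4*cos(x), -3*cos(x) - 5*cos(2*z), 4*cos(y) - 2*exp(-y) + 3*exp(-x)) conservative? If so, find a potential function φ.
No, ∇×F = (-4*sin(y) - 10*sin(2*z) + 2*exp(-y), 3*exp(-x), 4*exp(y) + 3*sin(x)) ≠ 0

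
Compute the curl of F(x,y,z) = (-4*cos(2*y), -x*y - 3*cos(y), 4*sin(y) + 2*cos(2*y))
(-4*sin(2*y) + 4*cos(y), 0, -y - 8*sin(2*y))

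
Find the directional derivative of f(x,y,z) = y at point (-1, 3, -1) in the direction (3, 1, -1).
sqrt(11)/11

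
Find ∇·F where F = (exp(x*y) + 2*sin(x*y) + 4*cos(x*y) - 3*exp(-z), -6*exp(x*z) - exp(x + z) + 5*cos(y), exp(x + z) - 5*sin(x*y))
y*exp(x*y) - 4*y*sin(x*y) + 2*y*cos(x*y) + exp(x + z) - 5*sin(y)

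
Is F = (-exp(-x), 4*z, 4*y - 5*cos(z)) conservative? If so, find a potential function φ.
Yes, F is conservative. φ = 4*y*z - 5*sin(z) + exp(-x)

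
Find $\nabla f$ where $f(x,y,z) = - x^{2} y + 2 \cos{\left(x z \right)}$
(-2*x*y - 2*z*sin(x*z), -x**2, -2*x*sin(x*z))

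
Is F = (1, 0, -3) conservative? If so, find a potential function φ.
Yes, F is conservative. φ = x - 3*z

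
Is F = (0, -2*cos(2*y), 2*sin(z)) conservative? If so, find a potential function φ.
Yes, F is conservative. φ = -sin(2*y) - 2*cos(z)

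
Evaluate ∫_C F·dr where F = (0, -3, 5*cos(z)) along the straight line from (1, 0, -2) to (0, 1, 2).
-3 + 10*sin(2)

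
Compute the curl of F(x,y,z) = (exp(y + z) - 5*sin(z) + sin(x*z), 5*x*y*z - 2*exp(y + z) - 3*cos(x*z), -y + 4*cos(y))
(-5*x*y - 3*x*sin(x*z) + 2*exp(y + z) - 4*sin(y) - 1, x*cos(x*z) + exp(y + z) - 5*cos(z), 5*y*z + 3*z*sin(x*z) - exp(y + z))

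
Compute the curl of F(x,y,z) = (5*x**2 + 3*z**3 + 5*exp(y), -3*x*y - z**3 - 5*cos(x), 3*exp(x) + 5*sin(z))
(3*z**2, 9*z**2 - 3*exp(x), -3*y - 5*exp(y) + 5*sin(x))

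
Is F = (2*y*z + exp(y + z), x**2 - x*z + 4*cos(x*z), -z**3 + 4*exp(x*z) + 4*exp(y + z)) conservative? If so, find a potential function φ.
No, ∇×F = (4*x*sin(x*z) + x + 4*exp(y + z), 2*y - 4*z*exp(x*z) + exp(y + z), 2*x - 4*z*sin(x*z) - 3*z - exp(y + z)) ≠ 0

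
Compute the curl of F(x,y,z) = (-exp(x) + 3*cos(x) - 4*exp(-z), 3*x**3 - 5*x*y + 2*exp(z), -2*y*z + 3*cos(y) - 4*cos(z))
(-2*z - 2*exp(z) - 3*sin(y), 4*exp(-z), 9*x**2 - 5*y)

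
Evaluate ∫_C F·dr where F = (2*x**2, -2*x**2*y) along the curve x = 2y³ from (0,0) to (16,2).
7424/3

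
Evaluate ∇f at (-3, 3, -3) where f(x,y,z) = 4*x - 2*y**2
(4, -12, 0)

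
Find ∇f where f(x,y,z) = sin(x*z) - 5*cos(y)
(z*cos(x*z), 5*sin(y), x*cos(x*z))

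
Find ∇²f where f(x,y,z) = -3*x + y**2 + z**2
4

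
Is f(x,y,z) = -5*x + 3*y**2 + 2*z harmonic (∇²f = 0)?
No, ∇²f = 6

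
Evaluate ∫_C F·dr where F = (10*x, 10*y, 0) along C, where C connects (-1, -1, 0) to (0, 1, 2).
-5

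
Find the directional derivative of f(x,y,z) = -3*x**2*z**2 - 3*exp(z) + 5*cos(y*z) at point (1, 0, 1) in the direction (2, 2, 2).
sqrt(3)*(-4 - E)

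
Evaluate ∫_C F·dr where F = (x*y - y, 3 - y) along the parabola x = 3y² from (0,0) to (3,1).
41/10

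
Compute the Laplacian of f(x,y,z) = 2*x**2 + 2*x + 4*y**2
12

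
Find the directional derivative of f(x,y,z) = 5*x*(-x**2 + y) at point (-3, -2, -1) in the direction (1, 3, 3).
-10*sqrt(19)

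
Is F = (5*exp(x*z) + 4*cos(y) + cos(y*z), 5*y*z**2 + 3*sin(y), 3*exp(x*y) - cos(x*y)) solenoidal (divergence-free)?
No, ∇·F = 5*z**2 + 5*z*exp(x*z) + 3*cos(y)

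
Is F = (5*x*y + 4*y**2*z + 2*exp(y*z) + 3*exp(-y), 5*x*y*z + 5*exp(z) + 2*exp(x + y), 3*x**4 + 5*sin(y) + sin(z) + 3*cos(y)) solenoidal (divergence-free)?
No, ∇·F = 5*x*z + 5*y + 2*exp(x + y) + cos(z)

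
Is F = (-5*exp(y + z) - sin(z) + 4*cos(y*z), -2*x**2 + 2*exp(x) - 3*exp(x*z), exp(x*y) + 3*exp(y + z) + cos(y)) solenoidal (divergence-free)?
No, ∇·F = 3*exp(y + z)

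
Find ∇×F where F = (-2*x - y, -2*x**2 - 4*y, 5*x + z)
(0, -5, 1 - 4*x)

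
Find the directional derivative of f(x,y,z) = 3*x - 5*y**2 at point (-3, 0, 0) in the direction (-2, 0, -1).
-6*sqrt(5)/5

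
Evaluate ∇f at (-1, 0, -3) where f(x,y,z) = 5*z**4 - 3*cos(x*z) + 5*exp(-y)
(-9*sin(3), -5, -540 - 3*sin(3))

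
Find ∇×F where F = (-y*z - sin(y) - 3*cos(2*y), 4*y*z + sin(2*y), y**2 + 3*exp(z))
(-2*y, -y, z - 6*sin(2*y) + cos(y))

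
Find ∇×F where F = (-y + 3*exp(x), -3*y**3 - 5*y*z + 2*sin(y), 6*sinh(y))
(5*y + 6*cosh(y), 0, 1)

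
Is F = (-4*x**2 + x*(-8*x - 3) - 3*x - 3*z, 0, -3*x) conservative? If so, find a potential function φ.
Yes, F is conservative. φ = x*(-4*x**2 - 3*x - 3*z)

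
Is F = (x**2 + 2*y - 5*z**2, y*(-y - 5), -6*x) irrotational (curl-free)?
No, ∇×F = (0, 6 - 10*z, -2)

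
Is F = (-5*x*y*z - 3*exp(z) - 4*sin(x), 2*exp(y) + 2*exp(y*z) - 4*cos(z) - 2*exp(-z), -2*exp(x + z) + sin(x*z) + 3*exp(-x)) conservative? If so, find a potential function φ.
No, ∇×F = (-2*y*exp(y*z) - 4*sin(z) - 2*exp(-z), -5*x*y - z*cos(x*z) - 3*exp(z) + 2*exp(x + z) + 3*exp(-x), 5*x*z) ≠ 0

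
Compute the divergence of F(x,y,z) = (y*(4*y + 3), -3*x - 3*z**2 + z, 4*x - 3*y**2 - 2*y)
0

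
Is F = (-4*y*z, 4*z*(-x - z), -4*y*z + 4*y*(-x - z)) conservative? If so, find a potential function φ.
Yes, F is conservative. φ = 4*y*z*(-x - z)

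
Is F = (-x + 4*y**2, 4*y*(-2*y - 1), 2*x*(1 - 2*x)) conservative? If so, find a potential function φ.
No, ∇×F = (0, 8*x - 2, -8*y) ≠ 0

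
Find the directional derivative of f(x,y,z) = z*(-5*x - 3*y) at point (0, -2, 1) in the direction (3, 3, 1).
-18*sqrt(19)/19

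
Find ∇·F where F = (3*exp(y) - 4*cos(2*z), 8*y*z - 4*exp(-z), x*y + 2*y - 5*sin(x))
8*z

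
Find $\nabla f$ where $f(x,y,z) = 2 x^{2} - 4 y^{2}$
(4*x, -8*y, 0)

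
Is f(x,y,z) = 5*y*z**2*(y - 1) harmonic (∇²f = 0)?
No, ∇²f = 10*y*(y - 1) + 10*z**2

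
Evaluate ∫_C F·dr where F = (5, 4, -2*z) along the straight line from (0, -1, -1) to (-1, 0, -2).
-4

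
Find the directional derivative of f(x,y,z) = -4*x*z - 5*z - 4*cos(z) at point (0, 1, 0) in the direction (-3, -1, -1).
5*sqrt(11)/11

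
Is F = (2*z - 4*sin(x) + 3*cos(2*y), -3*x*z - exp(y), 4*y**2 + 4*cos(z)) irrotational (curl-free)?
No, ∇×F = (3*x + 8*y, 2, -3*z + 6*sin(2*y))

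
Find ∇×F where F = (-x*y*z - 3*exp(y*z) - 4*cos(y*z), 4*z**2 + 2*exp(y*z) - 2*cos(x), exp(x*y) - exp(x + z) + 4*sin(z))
(x*exp(x*y) - 2*y*exp(y*z) - 8*z, -x*y - y*exp(x*y) - 3*y*exp(y*z) + 4*y*sin(y*z) + exp(x + z), x*z + 3*z*exp(y*z) - 4*z*sin(y*z) + 2*sin(x))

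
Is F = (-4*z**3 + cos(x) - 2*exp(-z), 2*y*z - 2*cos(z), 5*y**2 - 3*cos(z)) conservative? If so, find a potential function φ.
No, ∇×F = (8*y - 2*sin(z), -12*z**2 + 2*exp(-z), 0) ≠ 0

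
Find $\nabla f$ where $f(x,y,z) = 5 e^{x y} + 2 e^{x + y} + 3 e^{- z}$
(5*y*exp(x*y) + 2*exp(x + y), 5*x*exp(x*y) + 2*exp(x + y), -3*exp(-z))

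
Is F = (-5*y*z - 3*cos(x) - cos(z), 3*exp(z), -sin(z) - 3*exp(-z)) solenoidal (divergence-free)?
No, ∇·F = 3*sin(x) - cos(z) + 3*exp(-z)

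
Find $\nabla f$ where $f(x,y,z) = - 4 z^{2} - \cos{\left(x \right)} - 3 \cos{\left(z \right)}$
(sin(x), 0, -8*z + 3*sin(z))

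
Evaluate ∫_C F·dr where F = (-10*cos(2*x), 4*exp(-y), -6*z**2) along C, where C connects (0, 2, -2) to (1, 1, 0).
-16 - 5*sin(2) - 4*exp(-1) + 4*exp(-2)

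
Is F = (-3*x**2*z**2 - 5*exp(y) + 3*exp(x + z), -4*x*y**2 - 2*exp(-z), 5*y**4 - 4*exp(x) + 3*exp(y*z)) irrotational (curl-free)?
No, ∇×F = (20*y**3 + 3*z*exp(y*z) - 2*exp(-z), -6*x**2*z + 4*exp(x) + 3*exp(x + z), -4*y**2 + 5*exp(y))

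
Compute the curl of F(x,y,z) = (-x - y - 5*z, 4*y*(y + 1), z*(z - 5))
(0, -5, 1)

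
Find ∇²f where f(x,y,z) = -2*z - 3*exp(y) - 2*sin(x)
-3*exp(y) + 2*sin(x)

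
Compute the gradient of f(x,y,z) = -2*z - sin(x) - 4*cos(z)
(-cos(x), 0, 4*sin(z) - 2)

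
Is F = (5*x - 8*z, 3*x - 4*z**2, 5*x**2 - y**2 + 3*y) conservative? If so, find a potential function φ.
No, ∇×F = (-2*y + 8*z + 3, -10*x - 8, 3) ≠ 0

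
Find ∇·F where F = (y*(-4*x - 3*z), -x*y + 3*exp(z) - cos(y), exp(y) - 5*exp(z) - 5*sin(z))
-x - 4*y - 5*exp(z) + sin(y) - 5*cos(z)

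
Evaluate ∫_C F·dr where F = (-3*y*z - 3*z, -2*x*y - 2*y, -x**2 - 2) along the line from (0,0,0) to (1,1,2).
-34/3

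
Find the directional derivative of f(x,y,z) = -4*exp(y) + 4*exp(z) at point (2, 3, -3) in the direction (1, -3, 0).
6*sqrt(10)*exp(3)/5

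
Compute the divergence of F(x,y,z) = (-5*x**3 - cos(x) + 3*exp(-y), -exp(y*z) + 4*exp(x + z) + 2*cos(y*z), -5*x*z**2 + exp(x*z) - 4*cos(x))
-15*x**2 - 10*x*z + x*exp(x*z) - z*exp(y*z) - 2*z*sin(y*z) + sin(x)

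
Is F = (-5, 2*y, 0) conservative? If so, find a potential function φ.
Yes, F is conservative. φ = -5*x + y**2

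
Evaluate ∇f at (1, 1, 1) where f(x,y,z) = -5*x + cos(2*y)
(-5, -2*sin(2), 0)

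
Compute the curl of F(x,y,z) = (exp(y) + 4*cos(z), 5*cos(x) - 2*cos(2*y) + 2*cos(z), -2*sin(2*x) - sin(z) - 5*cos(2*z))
(2*sin(z), -4*sin(z) + 4*cos(2*x), -exp(y) - 5*sin(x))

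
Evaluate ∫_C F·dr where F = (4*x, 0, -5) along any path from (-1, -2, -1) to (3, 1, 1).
6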